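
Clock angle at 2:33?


121.5°

Hour hand = 2×30 + 33×0.5 = 76.5°
Minute hand = 33×6 = 198°
Difference = |76.5 - 198| = 121.5°


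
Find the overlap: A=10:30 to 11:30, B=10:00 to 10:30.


0 minutes

Meeting A: 630-690 (in minutes from midnight)
Meeting B: 600-630
Overlap start = max(630, 600) = 630
Overlap end = min(690, 630) = 630
Overlap = max(0, 630 - 630) = 0 min


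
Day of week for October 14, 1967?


Zeller's congruence:
q=14, m=10, k=67, j=19
h = (14 + ⌊13×11/5⌋ + 67 + ⌊67/4⌋ + ⌊19/4⌋ - 2×19) mod 7
= (14 + 28 + 67 + 16 + 4 - 38) mod 7
= 91 mod 7 = 0
h=0 → Saturday

Saturday


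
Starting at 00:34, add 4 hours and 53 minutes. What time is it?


05:27

Start: 34 minutes from midnight
Add: 293 minutes
Total: 327 minutes
Hours: 327 ÷ 60 = 5 remainder 27


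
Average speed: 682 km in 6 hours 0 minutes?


113.7 km/h

Distance: 682 km
Time: 6 hours
Speed = 682 / 6 ≈ 113.7 km/h


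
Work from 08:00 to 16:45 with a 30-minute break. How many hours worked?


8h 15m (495 minutes)

Total time = (16×60+45) - (8×60+0)
= 1005 - 480 = 525 min
Minus break: 525 - 30 = 495 min
= 8h 15m


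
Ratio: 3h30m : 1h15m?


14:5 (2.80)

Duration 1: 210 minutes
Duration 2: 75 minutes
Ratio = 210:75
GCD = 15
Simplified = 14:5
As a decimal: 14/5 = 2.80


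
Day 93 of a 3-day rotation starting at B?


Shifts: A, B, C
Start: B (index 1)
Day 93: (1 + 93 - 1) mod 3
= 93 mod 3
= 0
Index 0 → shift A

Shift A


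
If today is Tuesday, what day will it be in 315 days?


Tuesday

Start: Tuesday (index 1)
(1 + 315) mod 7
= 316 mod 7
= 1
Index 1 → Tuesday


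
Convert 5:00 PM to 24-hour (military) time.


Input: 5:00 PM
PM: 5 + 12 = 17

17:00


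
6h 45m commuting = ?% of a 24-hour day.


28.1%

Time: 405 minutes
Day: 1440 minutes
Percentage = (405/1440) × 100 ≈ 28.1%


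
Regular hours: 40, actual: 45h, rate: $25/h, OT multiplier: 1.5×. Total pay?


$1187.50

Regular: 40h × $25 = $1000.00
Overtime: 45 - 40 = 5h
OT pay: 5h × $25 × 1.5 = $187.50
Total = $1000.00 + $187.50 = $1187.50


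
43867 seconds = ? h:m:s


12h 11m 7s

Hours: 43867 ÷ 3600 = 12 remainder 667
Minutes: 667 ÷ 60 = 11 remainder 7
Seconds: 7


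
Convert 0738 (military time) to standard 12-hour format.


7:38 AM

Hour: 7
7 < 12 → AM


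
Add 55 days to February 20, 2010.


April 16, 2010

Start: February 20, 2010
Add 55 days
February 20 → March 1: 28 - 20 + 1 = 9 days (55 - 9 = 46 left)
March 1 → April 1: 31 - 1 + 1 = 31 days (46 - 31 = 15 left)
April 1 + 15 = April 16, 2010


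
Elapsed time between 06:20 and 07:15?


End time in minutes: 7×60 + 15 = 435
Start time in minutes: 6×60 + 20 = 380
Difference = 435 - 380 = 55 minutes
= 0 hours 55 minutes

0h 55m


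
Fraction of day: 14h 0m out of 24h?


Total minutes: 14×60 + 0 = 840
Day = 24×60 = 1440 minutes
Fraction = 840/1440 ≈ 0.5833
As a percentage: 840/1440 × 100 ≈ 58.33%

0.5833 (58.33%)


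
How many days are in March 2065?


Month: March (month 3)
March has 31 days

31 days


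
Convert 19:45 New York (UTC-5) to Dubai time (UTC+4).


Time difference = UTC+4 - UTC-5 = +9 hours
New hour = (19 + 9) mod 24
= 28 mod 24 = 4
Minutes unchanged → 04:45; 28 ≥ 24 → next day

04:45 (next day)


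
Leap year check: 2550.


No

Rules: divisible by 4 AND (not by 100 OR by 400)
2550 ÷ 4 = 637 remainder 2 → not divisible by 4
Not divisible by 4 → not a leap year


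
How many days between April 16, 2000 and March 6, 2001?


324 days

From April 16, 2000 to March 6, 2001
Rest of April 2000: 30 - 16 = 14
Full months: May 31, June 30, July 31, August 31, September 30, October 31, November 30, December 31, January 31, February 2001 28
Days into March 2001: 6
Total = 14 + 31 + 30 + 31 + 31 + 30 + 31 + 30 + 31 + 31 + 28 + 6 = 324 days


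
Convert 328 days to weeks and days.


Weeks: 328 ÷ 7 = 46 remainder 6

46 weeks 6 days


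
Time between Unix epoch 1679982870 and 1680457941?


Difference = 1680457941 - 1679982870 = 475071 seconds
In hours: 475071 / 3600 ≈ 132.0
In days: 475071 / 86400 ≈ 5.50

475071 seconds (132.0 hours / 5.50 days)


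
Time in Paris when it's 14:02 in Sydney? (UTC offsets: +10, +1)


05:02

Time difference = UTC+1 - UTC+10 = -9 hours
New hour = (14 -9) mod 24
= 5 mod 24 = 5
Minutes unchanged → 05:02


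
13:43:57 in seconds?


49437 seconds

Hours: 13 × 3600 = 46800
Minutes: 43 × 60 = 2580
Seconds: 57
Total = 46800 + 2580 + 57 = 49437


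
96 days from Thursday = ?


Tuesday

Start: Thursday (index 3)
(3 + 96) mod 7
= 99 mod 7
= 1
Index 1 → Tuesday


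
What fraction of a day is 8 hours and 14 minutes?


Total minutes: 8×60 + 14 = 494
Day = 24×60 = 1440 minutes
Fraction = 494/1440 ≈ 0.3431
As a percentage: 494/1440 × 100 ≈ 34.31%

0.3431 (34.31%)


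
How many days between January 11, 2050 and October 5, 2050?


267 days

From January 11, 2050 to October 5, 2050
Rest of January 2050: 31 - 11 = 20
Full months: February 2050 28, March 31, April 30, May 31, June 30, July 31, August 31, September 30
Days into October 2050: 5
Total = 20 + 28 + 31 + 30 + 31 + 30 + 31 + 31 + 30 + 5 = 267 days


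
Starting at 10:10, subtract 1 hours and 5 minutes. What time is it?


Start: 610 minutes from midnight
Subtract: 65 minutes
Remaining: 610 - 65 = 545
Hours: 9, Minutes: 5

09:05


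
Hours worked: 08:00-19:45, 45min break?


11h 0m (660 minutes)

Total time = (19×60+45) - (8×60+0)
= 1185 - 480 = 705 min
Minus break: 705 - 45 = 660 min
= 11h 0m


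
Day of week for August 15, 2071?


Saturday

Zeller's congruence:
q=15, m=8, k=71, j=20
h = (15 + ⌊13×9/5⌋ + 71 + ⌊71/4⌋ + ⌊20/4⌋ - 2×20) mod 7
= (15 + 23 + 71 + 17 + 5 - 40) mod 7
= 91 mod 7 = 0
h=0 → Saturday


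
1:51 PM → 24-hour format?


13:51

Input: 1:51 PM
PM: 1 + 12 = 13


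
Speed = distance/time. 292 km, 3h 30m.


Distance: 292 km
Time: 3h 30m = 210 min = 210/60 = 7/2 hours
Speed = 292 ÷ (7/2) = 292 × 2 / 7 = 584/7 ≈ 83.4 km/h

83.4 km/h


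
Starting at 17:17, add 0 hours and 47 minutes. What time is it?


Start: 1037 minutes from midnight
Add: 47 minutes
Total: 1084 minutes
Hours: 1084 ÷ 60 = 18 remainder 4

18:04


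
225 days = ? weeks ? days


32 weeks 1 days

Weeks: 225 ÷ 7 = 32 remainder 1


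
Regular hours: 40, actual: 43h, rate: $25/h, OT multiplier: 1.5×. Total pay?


Regular: 40h × $25 = $1000.00
Overtime: 43 - 40 = 3h
OT pay: 3h × $25 × 1.5 = $112.50
Total = $1000.00 + $112.50 = $1112.50

$1112.50


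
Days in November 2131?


Month: November (month 11)
November has 30 days

30 days


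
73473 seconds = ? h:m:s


Hours: 73473 ÷ 3600 = 20 remainder 1473
Minutes: 1473 ÷ 60 = 24 remainder 33
Seconds: 33

20h 24m 33s


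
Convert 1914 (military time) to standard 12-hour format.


Hour: 19
19 - 12 = 7 → PM

7:14 PM


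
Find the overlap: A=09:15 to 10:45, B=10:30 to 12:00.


Meeting A: 555-645 (in minutes from midnight)
Meeting B: 630-720
Overlap start = max(555, 630) = 630
Overlap end = min(645, 720) = 645
Overlap = max(0, 645 - 630) = 15 min

15 minutes


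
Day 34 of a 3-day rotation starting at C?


Shift C

Shifts: A, B, C
Start: C (index 2)
Day 34: (2 + 34 - 1) mod 3
= 35 mod 3
= 2
Index 2 → shift C


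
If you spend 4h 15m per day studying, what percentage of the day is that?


Time: 255 minutes
Day: 1440 minutes
Percentage = (255/1440) × 100 ≈ 17.7%

17.7%


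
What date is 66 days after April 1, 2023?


June 6, 2023

Start: April 1, 2023
Add 66 days
April 1 → May 1: 30 - 1 + 1 = 30 days (66 - 30 = 36 left)
May 1 → June 1: 31 - 1 + 1 = 31 days (36 - 31 = 5 left)
June 1 + 5 = June 6, 2023


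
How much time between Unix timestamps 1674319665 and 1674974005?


654340 seconds (181.8 hours / 7.57 days)

Difference = 1674974005 - 1674319665 = 654340 seconds
In hours: 654340 / 3600 ≈ 181.8
In days: 654340 / 86400 ≈ 7.57


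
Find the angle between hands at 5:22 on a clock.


29.0°

Hour hand = 5×30 + 22×0.5 = 161.0°
Minute hand = 22×6 = 132°
Difference = |161.0 - 132| = 29.0°


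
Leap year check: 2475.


Rules: divisible by 4 AND (not by 100 OR by 400)
2475 ÷ 4 = 618 remainder 3 → not divisible by 4
Not divisible by 4 → not a leap year

No


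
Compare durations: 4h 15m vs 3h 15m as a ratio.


Duration 1: 255 minutes
Duration 2: 195 minutes
Ratio = 255:195
GCD = 15
Simplified = 17:13
As a decimal: 17/13 ≈ 1.31

17:13 (1.31)


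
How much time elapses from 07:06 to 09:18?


End time in minutes: 9×60 + 18 = 558
Start time in minutes: 7×60 + 6 = 426
Difference = 558 - 426 = 132 minutes
= 2 hours 12 minutes

2h 12m


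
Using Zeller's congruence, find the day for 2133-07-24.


Friday

Zeller's congruence:
q=24, m=7, k=33, j=21
h = (24 + ⌊13×8/5⌋ + 33 + ⌊33/4⌋ + ⌊21/4⌋ - 2×21) mod 7
= (24 + 20 + 33 + 8 + 5 - 42) mod 7
= 48 mod 7 = 6
h=6 → Friday


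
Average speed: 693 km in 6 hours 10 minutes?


112.4 km/h

Distance: 693 km
Time: 6h 10m = 370 min = 370/60 = 37/6 hours
Speed = 693 ÷ (37/6) = 693 × 6 / 37 = 4158/37 ≈ 112.4 km/h


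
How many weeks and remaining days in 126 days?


Weeks: 126 ÷ 7 = 18 remainder 0

18 weeks 0 days


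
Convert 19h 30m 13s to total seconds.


Hours: 19 × 3600 = 68400
Minutes: 30 × 60 = 1800
Seconds: 13
Total = 68400 + 1800 + 13 = 70213

70213 seconds


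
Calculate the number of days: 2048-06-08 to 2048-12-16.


191 days

From June 8, 2048 to December 16, 2048
Rest of June 2048: 30 - 8 = 22
Full months: July 31, August 31, September 30, October 31, November 30
Days into December 2048: 16
Total = 22 + 31 + 31 + 30 + 31 + 30 + 16 = 191 days


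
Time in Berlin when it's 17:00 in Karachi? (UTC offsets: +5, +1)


Time difference = UTC+1 - UTC+5 = -4 hours
New hour = (17 -4) mod 24
= 13 mod 24 = 13
Minutes unchanged → 13:00

13:00


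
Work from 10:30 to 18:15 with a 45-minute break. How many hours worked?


7h 0m (420 minutes)

Total time = (18×60+15) - (10×60+30)
= 1095 - 630 = 465 min
Minus break: 465 - 45 = 420 min
= 7h 0m


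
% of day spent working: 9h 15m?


Time: 555 minutes
Day: 1440 minutes
Percentage = (555/1440) × 100 ≈ 38.5%

38.5%


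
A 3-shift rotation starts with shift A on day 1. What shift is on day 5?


Shifts: A, B, C
Start: A (index 0)
Day 5: (0 + 5 - 1) mod 3
= 4 mod 3
= 1
Index 1 → shift B

Shift B


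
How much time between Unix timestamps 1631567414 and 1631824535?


257121 seconds (71.4 hours / 2.98 days)

Difference = 1631824535 - 1631567414 = 257121 seconds
In hours: 257121 / 3600 ≈ 71.4
In days: 257121 / 86400 ≈ 2.98


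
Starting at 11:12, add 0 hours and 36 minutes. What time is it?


Start: 672 minutes from midnight
Add: 36 minutes
Total: 708 minutes
Hours: 708 ÷ 60 = 11 remainder 48

11:48


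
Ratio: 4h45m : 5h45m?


Duration 1: 285 minutes
Duration 2: 345 minutes
Ratio = 285:345
GCD = 15
Simplified = 19:23
As a decimal: 19/23 ≈ 0.83

19:23 (0.83)


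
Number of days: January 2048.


Month: January (month 1)
January has 31 days

31 days


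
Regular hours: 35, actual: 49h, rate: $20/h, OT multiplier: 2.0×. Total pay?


Regular: 35h × $20 = $700.00
Overtime: 49 - 35 = 14h
OT pay: 14h × $20 × 2.0 = $560.00
Total = $700.00 + $560.00 = $1260.00

$1260.00


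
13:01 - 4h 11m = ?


Start: 781 minutes from midnight
Subtract: 251 minutes
Remaining: 781 - 251 = 530
Hours: 8, Minutes: 50

08:50


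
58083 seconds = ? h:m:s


16h 8m 3s

Hours: 58083 ÷ 3600 = 16 remainder 483
Minutes: 483 ÷ 60 = 8 remainder 3
Seconds: 3


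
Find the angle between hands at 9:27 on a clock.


121.5°

Hour hand = 9×30 + 27×0.5 = 283.5°
Minute hand = 27×6 = 162°
Difference = |283.5 - 162| = 121.5°


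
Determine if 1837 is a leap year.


No

Rules: divisible by 4 AND (not by 100 OR by 400)
1837 ÷ 4 = 459 remainder 1 → not divisible by 4
Not divisible by 4 → not a leap year


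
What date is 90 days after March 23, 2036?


June 21, 2036

Start: March 23, 2036
Add 90 days
March 23 → April 1: 31 - 23 + 1 = 9 days (90 - 9 = 81 left)
April 1 → May 1: 30 - 1 + 1 = 30 days (81 - 30 = 51 left)
May 1 → June 1: 31 - 1 + 1 = 31 days (51 - 31 = 20 left)
June 1 + 20 = June 21, 2036


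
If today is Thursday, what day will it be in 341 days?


Start: Thursday (index 3)
(3 + 341) mod 7
= 344 mod 7
= 1
Index 1 → Tuesday

Tuesday


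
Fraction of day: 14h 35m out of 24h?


Total minutes: 14×60 + 35 = 875
Day = 24×60 = 1440 minutes
Fraction = 875/1440 ≈ 0.6076
As a percentage: 875/1440 × 100 ≈ 60.76%

0.6076 (60.76%)


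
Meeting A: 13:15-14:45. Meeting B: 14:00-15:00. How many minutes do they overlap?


Meeting A: 795-885 (in minutes from midnight)
Meeting B: 840-900
Overlap start = max(795, 840) = 840
Overlap end = min(885, 900) = 885
Overlap = max(0, 885 - 840) = 45 min

45 minutes


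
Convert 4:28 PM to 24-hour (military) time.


Input: 4:28 PM
PM: 4 + 12 = 16

16:28


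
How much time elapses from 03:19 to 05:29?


End time in minutes: 5×60 + 29 = 329
Start time in minutes: 3×60 + 19 = 199
Difference = 329 - 199 = 130 minutes
= 2 hours 10 minutes

2h 10m


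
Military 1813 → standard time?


6:13 PM

Hour: 18
18 - 12 = 6 → PM


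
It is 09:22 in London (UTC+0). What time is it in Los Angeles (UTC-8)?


01:22

Time difference = UTC-8 - UTC+0 = -8 hours
New hour = (9 -8) mod 24
= 1 mod 24 = 1
Minutes unchanged → 01:22


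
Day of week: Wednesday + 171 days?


Start: Wednesday (index 2)
(2 + 171) mod 7
= 173 mod 7
= 5
Index 5 → Saturday

Saturday


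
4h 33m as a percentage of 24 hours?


Total minutes: 4×60 + 33 = 273
Day = 24×60 = 1440 minutes
Fraction = 273/1440 ≈ 0.1896
As a percentage: 273/1440 × 100 ≈ 18.96%

0.1896 (18.96%)


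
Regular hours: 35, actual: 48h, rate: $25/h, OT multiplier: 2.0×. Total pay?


Regular: 35h × $25 = $875.00
Overtime: 48 - 35 = 13h
OT pay: 13h × $25 × 2.0 = $650.00
Total = $875.00 + $650.00 = $1525.00

$1525.00


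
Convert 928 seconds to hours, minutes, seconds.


0h 15m 28s

Hours: 928 ÷ 3600 = 0 remainder 928
Minutes: 928 ÷ 60 = 15 remainder 28
Seconds: 28


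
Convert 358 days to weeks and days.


51 weeks 1 days

Weeks: 358 ÷ 7 = 51 remainder 1


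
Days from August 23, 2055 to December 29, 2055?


From August 23, 2055 to December 29, 2055
Rest of August 2055: 31 - 23 = 8
Full months: September 30, October 31, November 30
Days into December 2055: 29
Total = 8 + 30 + 31 + 30 + 29 = 128 days

128 days


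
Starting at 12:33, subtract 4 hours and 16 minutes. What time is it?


08:17

Start: 753 minutes from midnight
Subtract: 256 minutes
Remaining: 753 - 256 = 497
Hours: 8, Minutes: 17


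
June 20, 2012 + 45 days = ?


August 4, 2012

Start: June 20, 2012
Add 45 days
June 20 → July 1: 30 - 20 + 1 = 11 days (45 - 11 = 34 left)
July 1 → August 1: 31 - 1 + 1 = 31 days (34 - 31 = 3 left)
August 1 + 3 = August 4, 2012


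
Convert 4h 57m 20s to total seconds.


Hours: 4 × 3600 = 14400
Minutes: 57 × 60 = 3420
Seconds: 20
Total = 14400 + 3420 + 20 = 17840

17840 seconds


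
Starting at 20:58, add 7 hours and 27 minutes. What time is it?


04:25 (next day)

Start: 1258 minutes from midnight
Add: 447 minutes
Total: 1705 minutes
Hours: 1705 ÷ 60 = 28 remainder 25
28 ≥ 24 → 28 - 24 = 4 (next day)


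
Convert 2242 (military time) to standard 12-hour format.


Hour: 22
22 - 12 = 10 → PM

10:42 PM


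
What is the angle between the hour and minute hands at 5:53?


141.5°

Hour hand = 5×30 + 53×0.5 = 176.5°
Minute hand = 53×6 = 318°
Difference = |176.5 - 318| = 141.5°


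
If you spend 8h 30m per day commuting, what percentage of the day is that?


35.4%

Time: 510 minutes
Day: 1440 minutes
Percentage = (510/1440) × 100 ≈ 35.4%


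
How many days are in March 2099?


Month: March (month 3)
March has 31 days

31 days


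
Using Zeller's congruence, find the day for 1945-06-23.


Saturday

Zeller's congruence:
q=23, m=6, k=45, j=19
h = (23 + ⌊13×7/5⌋ + 45 + ⌊45/4⌋ + ⌊19/4⌋ - 2×19) mod 7
= (23 + 18 + 45 + 11 + 4 - 38) mod 7
= 63 mod 7 = 0
h=0 → Saturday


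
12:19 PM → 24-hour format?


12:19

Input: 12:19 PM
12 PM → 12 (noon)


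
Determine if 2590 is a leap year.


No

Rules: divisible by 4 AND (not by 100 OR by 400)
2590 ÷ 4 = 647 remainder 2 → not divisible by 4
Not divisible by 4 → not a leap year


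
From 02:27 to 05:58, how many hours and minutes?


3h 31m

End time in minutes: 5×60 + 58 = 358
Start time in minutes: 2×60 + 27 = 147
Difference = 358 - 147 = 211 minutes
= 3 hours 31 minutes


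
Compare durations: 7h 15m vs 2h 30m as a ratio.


29:10 (2.90)

Duration 1: 435 minutes
Duration 2: 150 minutes
Ratio = 435:150
GCD = 15
Simplified = 29:10
As a decimal: 29/10 = 2.90


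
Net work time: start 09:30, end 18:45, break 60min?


8h 15m (495 minutes)

Total time = (18×60+45) - (9×60+30)
= 1125 - 570 = 555 min
Minus break: 555 - 60 = 495 min
= 8h 15m


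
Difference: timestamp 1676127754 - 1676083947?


43807 seconds (12.2 hours / 0.51 days)

Difference = 1676127754 - 1676083947 = 43807 seconds
In hours: 43807 / 3600 ≈ 12.2
In days: 43807 / 86400 ≈ 0.51


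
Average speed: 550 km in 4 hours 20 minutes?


126.9 km/h

Distance: 550 km
Time: 4h 20m = 260 min = 260/60 = 13/3 hours
Speed = 550 ÷ (13/3) = 550 × 3 / 13 = 1650/13 ≈ 126.9 km/h


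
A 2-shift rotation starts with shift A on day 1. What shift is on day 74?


Shift B

Shifts: A, B
Start: A (index 0)
Day 74: (0 + 74 - 1) mod 2
= 73 mod 2
= 1
Index 1 → shift B


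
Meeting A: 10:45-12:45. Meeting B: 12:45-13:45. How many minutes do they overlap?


Meeting A: 645-765 (in minutes from midnight)
Meeting B: 765-825
Overlap start = max(645, 765) = 765
Overlap end = min(765, 825) = 765
Overlap = max(0, 765 - 765) = 0 min

0 minutes


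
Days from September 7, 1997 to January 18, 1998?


133 days

From September 7, 1997 to January 18, 1998
Rest of September 1997: 30 - 7 = 23
Full months: October 31, November 30, December 31
Days into January 1998: 18
Total = 23 + 31 + 30 + 31 + 18 = 133 days


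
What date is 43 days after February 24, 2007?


April 8, 2007

Start: February 24, 2007
Add 43 days
February 24 → March 1: 28 - 24 + 1 = 5 days (43 - 5 = 38 left)
March 1 → April 1: 31 - 1 + 1 = 31 days (38 - 31 = 7 left)
April 1 + 7 = April 8, 2007


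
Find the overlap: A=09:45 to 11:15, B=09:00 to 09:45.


Meeting A: 585-675 (in minutes from midnight)
Meeting B: 540-585
Overlap start = max(585, 540) = 585
Overlap end = min(675, 585) = 585
Overlap = max(0, 585 - 585) = 0 min

0 minutes


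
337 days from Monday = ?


Start: Monday (index 0)
(0 + 337) mod 7
= 337 mod 7
= 1
Index 1 → Tuesday

Tuesday


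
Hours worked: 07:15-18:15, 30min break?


Total time = (18×60+15) - (7×60+15)
= 1095 - 435 = 660 min
Minus break: 660 - 30 = 630 min
= 10h 30m

10h 30m (630 minutes)


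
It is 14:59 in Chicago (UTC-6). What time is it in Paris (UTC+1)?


Time difference = UTC+1 - UTC-6 = +7 hours
New hour = (14 + 7) mod 24
= 21 mod 24 = 21
Minutes unchanged → 21:59

21:59


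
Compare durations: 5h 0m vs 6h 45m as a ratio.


20:27 (0.74)

Duration 1: 300 minutes
Duration 2: 405 minutes
Ratio = 300:405
GCD = 15
Simplified = 20:27
As a decimal: 20/27 ≈ 0.74


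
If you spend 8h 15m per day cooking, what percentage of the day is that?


34.4%

Time: 495 minutes
Day: 1440 minutes
Percentage = (495/1440) × 100 ≈ 34.4%


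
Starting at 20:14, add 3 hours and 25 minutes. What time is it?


23:39

Start: 1214 minutes from midnight
Add: 205 minutes
Total: 1419 minutes
Hours: 1419 ÷ 60 = 23 remainder 39


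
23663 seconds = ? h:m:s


Hours: 23663 ÷ 3600 = 6 remainder 2063
Minutes: 2063 ÷ 60 = 34 remainder 23
Seconds: 23

6h 34m 23s


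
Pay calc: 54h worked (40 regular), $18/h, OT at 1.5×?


Regular: 40h × $18 = $720.00
Overtime: 54 - 40 = 14h
OT pay: 14h × $18 × 1.5 = $378.00
Total = $720.00 + $378.00 = $1098.00

$1098.00


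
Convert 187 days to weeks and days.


26 weeks 5 days

Weeks: 187 ÷ 7 = 26 remainder 5


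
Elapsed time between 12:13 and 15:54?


3h 41m

End time in minutes: 15×60 + 54 = 954
Start time in minutes: 12×60 + 13 = 733
Difference = 954 - 733 = 221 minutes
= 3 hours 41 minutes


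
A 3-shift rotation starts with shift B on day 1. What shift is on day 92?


Shifts: A, B, C
Start: B (index 1)
Day 92: (1 + 92 - 1) mod 3
= 92 mod 3
= 2
Index 2 → shift C

Shift C


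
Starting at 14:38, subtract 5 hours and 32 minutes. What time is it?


Start: 878 minutes from midnight
Subtract: 332 minutes
Remaining: 878 - 332 = 546
Hours: 9, Minutes: 6

09:06


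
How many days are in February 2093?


28 days

Month: February (month 2)
February: 28 or 29 (leap year)
2093 leap year? No


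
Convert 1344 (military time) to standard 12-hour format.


1:44 PM

Hour: 13
13 - 12 = 1 → PM


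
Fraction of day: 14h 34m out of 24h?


0.6069 (60.69%)

Total minutes: 14×60 + 34 = 874
Day = 24×60 = 1440 minutes
Fraction = 874/1440 ≈ 0.6069
As a percentage: 874/1440 × 100 ≈ 60.69%


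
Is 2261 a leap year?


No

Rules: divisible by 4 AND (not by 100 OR by 400)
2261 ÷ 4 = 565 remainder 1 → not divisible by 4
Not divisible by 4 → not a leap year


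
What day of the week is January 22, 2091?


Monday

Zeller's congruence:
q=22, m=13, k=90, j=20
h = (22 + ⌊13×14/5⌋ + 90 + ⌊90/4⌋ + ⌊20/4⌋ - 2×20) mod 7
= (22 + 36 + 90 + 22 + 5 - 40) mod 7
= 135 mod 7 = 2
h=2 → Monday


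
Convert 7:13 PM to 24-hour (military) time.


Input: 7:13 PM
PM: 7 + 12 = 19

19:13


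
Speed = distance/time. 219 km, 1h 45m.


Distance: 219 km
Time: 1h 45m = 105 min = 105/60 = 7/4 hours
Speed = 219 ÷ (7/4) = 219 × 4 / 7 = 876/7 ≈ 125.1 km/h

125.1 km/h


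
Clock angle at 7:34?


23.0°

Hour hand = 7×30 + 34×0.5 = 227.0°
Minute hand = 34×6 = 204°
Difference = |227.0 - 204| = 23.0°


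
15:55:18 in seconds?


Hours: 15 × 3600 = 54000
Minutes: 55 × 60 = 3300
Seconds: 18
Total = 54000 + 3300 + 18 = 57318

57318 seconds


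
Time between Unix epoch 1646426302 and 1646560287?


Difference = 1646560287 - 1646426302 = 133985 seconds
In hours: 133985 / 3600 ≈ 37.2
In days: 133985 / 86400 ≈ 1.55

133985 seconds (37.2 hours / 1.55 days)


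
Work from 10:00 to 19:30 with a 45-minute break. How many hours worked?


Total time = (19×60+30) - (10×60+0)
= 1170 - 600 = 570 min
Minus break: 570 - 45 = 525 min
= 8h 45m

8h 45m (525 minutes)


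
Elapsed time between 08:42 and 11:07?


End time in minutes: 11×60 + 7 = 667
Start time in minutes: 8×60 + 42 = 522
Difference = 667 - 522 = 145 minutes
= 2 hours 25 minutes

2h 25m


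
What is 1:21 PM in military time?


Input: 1:21 PM
PM: 1 + 12 = 13

13:21


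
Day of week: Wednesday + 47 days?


Monday

Start: Wednesday (index 2)
(2 + 47) mod 7
= 49 mod 7
= 0
Index 0 → Monday


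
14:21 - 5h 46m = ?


08:35

Start: 861 minutes from midnight
Subtract: 346 minutes
Remaining: 861 - 346 = 515
Hours: 8, Minutes: 35


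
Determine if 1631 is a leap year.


Rules: divisible by 4 AND (not by 100 OR by 400)
1631 ÷ 4 = 407 remainder 3 → not divisible by 4
Not divisible by 4 → not a leap year

No


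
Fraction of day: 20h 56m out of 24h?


0.8722 (87.22%)

Total minutes: 20×60 + 56 = 1256
Day = 24×60 = 1440 minutes
Fraction = 1256/1440 ≈ 0.8722
As a percentage: 1256/1440 × 100 ≈ 87.22%


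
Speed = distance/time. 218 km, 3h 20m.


Distance: 218 km
Time: 3h 20m = 200 min = 200/60 = 10/3 hours
Speed = 218 ÷ (10/3) = 218 × 3 / 10 = 654/10 = 65.4 km/h

65.4 km/h


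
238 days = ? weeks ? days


34 weeks 0 days

Weeks: 238 ÷ 7 = 34 remainder 0


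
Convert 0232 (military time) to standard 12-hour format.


2:32 AM

Hour: 2
2 < 12 → AM


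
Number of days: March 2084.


Month: March (month 3)
March has 31 days

31 days


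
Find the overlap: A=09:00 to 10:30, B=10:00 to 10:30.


30 minutes

Meeting A: 540-630 (in minutes from midnight)
Meeting B: 600-630
Overlap start = max(540, 600) = 600
Overlap end = min(630, 630) = 630
Overlap = max(0, 630 - 600) = 30 min


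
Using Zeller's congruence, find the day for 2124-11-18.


Saturday

Zeller's congruence:
q=18, m=11, k=24, j=21
h = (18 + ⌊13×12/5⌋ + 24 + ⌊24/4⌋ + ⌊21/4⌋ - 2×21) mod 7
= (18 + 31 + 24 + 6 + 5 - 42) mod 7
= 42 mod 7 = 0
h=0 → Saturday


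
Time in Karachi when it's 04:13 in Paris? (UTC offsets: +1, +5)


Time difference = UTC+5 - UTC+1 = +4 hours
New hour = (4 + 4) mod 24
= 8 mod 24 = 8
Minutes unchanged → 08:13

08:13


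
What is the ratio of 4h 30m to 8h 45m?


18:35 (0.51)

Duration 1: 270 minutes
Duration 2: 525 minutes
Ratio = 270:525
GCD = 15
Simplified = 18:35
As a decimal: 18/35 ≈ 0.51


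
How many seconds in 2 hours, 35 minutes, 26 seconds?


9326 seconds

Hours: 2 × 3600 = 7200
Minutes: 35 × 60 = 2100
Seconds: 26
Total = 7200 + 2100 + 26 = 9326


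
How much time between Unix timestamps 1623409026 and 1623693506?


Difference = 1623693506 - 1623409026 = 284480 seconds
In hours: 284480 / 3600 ≈ 79.0
In days: 284480 / 86400 ≈ 3.29

284480 seconds (79.0 hours / 3.29 days)


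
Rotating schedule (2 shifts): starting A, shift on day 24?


Shift B

Shifts: A, B
Start: A (index 0)
Day 24: (0 + 24 - 1) mod 2
= 23 mod 2
= 1
Index 1 → shift B


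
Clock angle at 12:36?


162.0°

Hour hand (12 ≡ 0 on the dial): 0×30 + 36×0.5 = 18.0°
Minute hand = 36×6 = 216°
Difference = |18.0 - 216| = 198.0°
Since > 180°: 360 - 198.0 = 162.0°


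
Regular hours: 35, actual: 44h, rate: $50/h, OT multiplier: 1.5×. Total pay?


$2425.00

Regular: 35h × $50 = $1750.00
Overtime: 44 - 35 = 9h
OT pay: 9h × $50 × 1.5 = $675.00
Total = $1750.00 + $675.00 = $2425.00


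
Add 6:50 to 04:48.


11:38

Start: 288 minutes from midnight
Add: 410 minutes
Total: 698 minutes
Hours: 698 ÷ 60 = 11 remainder 38


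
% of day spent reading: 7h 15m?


30.2%

Time: 435 minutes
Day: 1440 minutes
Percentage = (435/1440) × 100 ≈ 30.2%


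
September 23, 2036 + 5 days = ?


Start: September 23, 2036
Add 5 days
September 23 + 5 = September 28, 2036

September 28, 2036


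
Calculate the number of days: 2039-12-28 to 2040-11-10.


318 days

From December 28, 2039 to November 10, 2040
Rest of December 2039: 31 - 28 = 3
Full months: January 31, February 2040 29, March 31, April 30, May 31, June 30, July 31, August 31, September 30, October 31
Days into November 2040: 10
Total = 3 + 31 + 29 + 31 + 30 + 31 + 30 + 31 + 31 + 30 + 31 + 10 = 318 days


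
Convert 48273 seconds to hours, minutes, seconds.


13h 24m 33s

Hours: 48273 ÷ 3600 = 13 remainder 1473
Minutes: 1473 ÷ 60 = 24 remainder 33
Seconds: 33


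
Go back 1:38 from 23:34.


Start: 1414 minutes from midnight
Subtract: 98 minutes
Remaining: 1414 - 98 = 1316
Hours: 21, Minutes: 56

21:56


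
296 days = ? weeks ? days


Weeks: 296 ÷ 7 = 42 remainder 2

42 weeks 2 days


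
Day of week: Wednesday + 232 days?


Start: Wednesday (index 2)
(2 + 232) mod 7
= 234 mod 7
= 3
Index 3 → Thursday

Thursday


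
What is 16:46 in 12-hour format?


4:46 PM

Hour: 16
16 - 12 = 4 → PM


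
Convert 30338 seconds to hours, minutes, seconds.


8h 25m 38s

Hours: 30338 ÷ 3600 = 8 remainder 1538
Minutes: 1538 ÷ 60 = 25 remainder 38
Seconds: 38


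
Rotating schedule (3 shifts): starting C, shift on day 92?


Shifts: A, B, C
Start: C (index 2)
Day 92: (2 + 92 - 1) mod 3
= 93 mod 3
= 0
Index 0 → shift A

Shift A


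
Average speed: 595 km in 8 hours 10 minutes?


Distance: 595 km
Time: 8h 10m = 490 min = 490/60 = 49/6 hours
Speed = 595 ÷ (49/6) = 595 × 6 / 49 = 3570/49 ≈ 72.9 km/h

72.9 km/h


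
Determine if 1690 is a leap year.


No

Rules: divisible by 4 AND (not by 100 OR by 400)
1690 ÷ 4 = 422 remainder 2 → not divisible by 4
Not divisible by 4 → not a leap year


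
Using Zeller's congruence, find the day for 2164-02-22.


Wednesday

Zeller's congruence:
q=22, m=14, k=63, j=21
h = (22 + ⌊13×15/5⌋ + 63 + ⌊63/4⌋ + ⌊21/4⌋ - 2×21) mod 7
= (22 + 39 + 63 + 15 + 5 - 42) mod 7
= 102 mod 7 = 4
h=4 → Wednesday


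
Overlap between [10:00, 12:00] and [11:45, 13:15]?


15 minutes

Meeting A: 600-720 (in minutes from midnight)
Meeting B: 705-795
Overlap start = max(600, 705) = 705
Overlap end = min(720, 795) = 720
Overlap = max(0, 720 - 705) = 15 min


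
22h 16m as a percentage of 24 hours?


0.9278 (92.78%)

Total minutes: 22×60 + 16 = 1336
Day = 24×60 = 1440 minutes
Fraction = 1336/1440 ≈ 0.9278
As a percentage: 1336/1440 × 100 ≈ 92.78%


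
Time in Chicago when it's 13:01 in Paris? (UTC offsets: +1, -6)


06:01

Time difference = UTC-6 - UTC+1 = -7 hours
New hour = (13 -7) mod 24
= 6 mod 24 = 6
Minutes unchanged → 06:01


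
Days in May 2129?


Month: May (month 5)
May has 31 days

31 days


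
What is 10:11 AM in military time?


10:11

Input: 10:11 AM
AM hour stays: 10


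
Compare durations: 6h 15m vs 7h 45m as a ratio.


Duration 1: 375 minutes
Duration 2: 465 minutes
Ratio = 375:465
GCD = 15
Simplified = 25:31
As a decimal: 25/31 ≈ 0.81

25:31 (0.81)


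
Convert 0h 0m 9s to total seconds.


Hours: 0 × 3600 = 0
Minutes: 0 × 60 = 0
Seconds: 9
Total = 0 + 0 + 9 = 9

9 seconds


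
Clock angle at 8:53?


51.5°

Hour hand = 8×30 + 53×0.5 = 266.5°
Minute hand = 53×6 = 318°
Difference = |266.5 - 318| = 51.5°


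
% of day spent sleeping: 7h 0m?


29.2%

Time: 420 minutes
Day: 1440 minutes
Percentage = (420/1440) × 100 ≈ 29.2%


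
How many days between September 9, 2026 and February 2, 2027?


From September 9, 2026 to February 2, 2027
Rest of September 2026: 30 - 9 = 21
Full months: October 31, November 30, December 31, January 31
Days into February 2027: 2
Total = 21 + 31 + 30 + 31 + 31 + 2 = 146 days

146 days


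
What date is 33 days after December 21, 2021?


Start: December 21, 2021
Add 33 days
December 21 → January 1: 31 - 21 + 1 = 11 days (33 - 11 = 22 left)
January 1 + 22 = January 23, 2022

January 23, 2022


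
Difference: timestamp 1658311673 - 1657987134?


Difference = 1658311673 - 1657987134 = 324539 seconds
In hours: 324539 / 3600 ≈ 90.1
In days: 324539 / 86400 ≈ 3.76

324539 seconds (90.1 hours / 3.76 days)


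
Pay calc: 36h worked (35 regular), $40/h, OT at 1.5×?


Regular: 35h × $40 = $1400.00
Overtime: 36 - 35 = 1h
OT pay: 1h × $40 × 1.5 = $60.00
Total = $1400.00 + $60.00 = $1460.00

$1460.00


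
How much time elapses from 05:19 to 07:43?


End time in minutes: 7×60 + 43 = 463
Start time in minutes: 5×60 + 19 = 319
Difference = 463 - 319 = 144 minutes
= 2 hours 24 minutes

2h 24m


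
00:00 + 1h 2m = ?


01:02

Start: 0 minutes from midnight
Add: 62 minutes
Total: 62 minutes
Hours: 62 ÷ 60 = 1 remainder 2


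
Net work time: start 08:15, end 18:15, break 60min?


Total time = (18×60+15) - (8×60+15)
= 1095 - 495 = 600 min
Minus break: 600 - 60 = 540 min
= 9h 0m

9h 0m (540 minutes)


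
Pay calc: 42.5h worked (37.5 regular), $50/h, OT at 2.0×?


Regular: 37.5h × $50 = $1875.00
Overtime: 42.5 - 37.5 = 5.0h
OT pay: 5.0h × $50 × 2.0 = $500.00
Total = $1875.00 + $500.00 = $2375.00

$2375.00


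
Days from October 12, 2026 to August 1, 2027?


293 days

From October 12, 2026 to August 1, 2027
Rest of October 2026: 31 - 12 = 19
Full months: November 30, December 31, January 31, February 2027 28, March 31, April 30, May 31, June 30, July 31
Days into August 2027: 1
Total = 19 + 30 + 31 + 31 + 28 + 31 + 30 + 31 + 30 + 31 + 1 = 293 days


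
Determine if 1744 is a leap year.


Yes

Rules: divisible by 4 AND (not by 100 OR by 400)
1744 ÷ 4 = 436 exactly → divisible by 4
1744 ÷ 100 = 17 remainder 44 → not divisible by 100
Divisible by 4 but not by 100 → leap year


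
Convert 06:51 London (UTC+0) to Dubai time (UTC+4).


Time difference = UTC+4 - UTC+0 = +4 hours
New hour = (6 + 4) mod 24
= 10 mod 24 = 10
Minutes unchanged → 10:51

10:51


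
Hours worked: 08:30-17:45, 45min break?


Total time = (17×60+45) - (8×60+30)
= 1065 - 510 = 555 min
Minus break: 555 - 45 = 510 min
= 8h 30m

8h 30m (510 minutes)


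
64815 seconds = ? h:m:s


Hours: 64815 ÷ 3600 = 18 remainder 15
Minutes: 15 ÷ 60 = 0 remainder 15
Seconds: 15

18h 0m 15s


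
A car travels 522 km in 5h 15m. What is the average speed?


Distance: 522 km
Time: 5h 15m = 315 min = 315/60 = 21/4 hours
Speed = 522 ÷ (21/4) = 522 × 4 / 21 = 2088/21 ≈ 99.4 km/h

99.4 km/h


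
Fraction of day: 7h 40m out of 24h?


Total minutes: 7×60 + 40 = 460
Day = 24×60 = 1440 minutes
Fraction = 460/1440 ≈ 0.3194
As a percentage: 460/1440 × 100 ≈ 31.94%

0.3194 (31.94%)


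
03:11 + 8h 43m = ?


Start: 191 minutes from midnight
Add: 523 minutes
Total: 714 minutes
Hours: 714 ÷ 60 = 11 remainder 54

11:54


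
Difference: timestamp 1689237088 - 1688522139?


Difference = 1689237088 - 1688522139 = 714949 seconds
In hours: 714949 / 3600 ≈ 198.6
In days: 714949 / 86400 ≈ 8.27

714949 seconds (198.6 hours / 8.27 days)


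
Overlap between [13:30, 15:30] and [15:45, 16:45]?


0 minutes

Meeting A: 810-930 (in minutes from midnight)
Meeting B: 945-1005
Overlap start = max(810, 945) = 945
Overlap end = min(930, 1005) = 930
Overlap = max(0, 930 - 945) = 0 min


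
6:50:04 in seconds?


Hours: 6 × 3600 = 21600
Minutes: 50 × 60 = 3000
Seconds: 4
Total = 21600 + 3000 + 4 = 24604

24604 seconds


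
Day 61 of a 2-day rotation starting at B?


Shift B

Shifts: A, B
Start: B (index 1)
Day 61: (1 + 61 - 1) mod 2
= 61 mod 2
= 1
Index 1 → shift B


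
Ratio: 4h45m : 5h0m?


Duration 1: 285 minutes
Duration 2: 300 minutes
Ratio = 285:300
GCD = 15
Simplified = 19:20
As a decimal: 19/20 = 0.95

19:20 (0.95)


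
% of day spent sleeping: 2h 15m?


Time: 135 minutes
Day: 1440 minutes
Percentage = (135/1440) × 100 ≈ 9.4%

9.4%


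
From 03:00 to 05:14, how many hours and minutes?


2h 14m

End time in minutes: 5×60 + 14 = 314
Start time in minutes: 3×60 + 0 = 180
Difference = 314 - 180 = 134 minutes
= 2 hours 14 minutes


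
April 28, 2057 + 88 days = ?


July 25, 2057

Start: April 28, 2057
Add 88 days
April 28 → May 1: 30 - 28 + 1 = 3 days (88 - 3 = 85 left)
May 1 → June 1: 31 - 1 + 1 = 31 days (85 - 31 = 54 left)
June 1 → July 1: 30 - 1 + 1 = 30 days (54 - 30 = 24 left)
July 1 + 24 = July 25, 2057


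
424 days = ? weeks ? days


Weeks: 424 ÷ 7 = 60 remainder 4

60 weeks 4 days


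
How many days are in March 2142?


31 days

Month: March (month 3)
March has 31 days


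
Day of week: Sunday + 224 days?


Start: Sunday (index 6)
(6 + 224) mod 7
= 230 mod 7
= 6
Index 6 → Sunday

Sunday


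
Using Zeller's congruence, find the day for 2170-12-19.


Zeller's congruence:
q=19, m=12, k=70, j=21
h = (19 + ⌊13×13/5⌋ + 70 + ⌊70/4⌋ + ⌊21/4⌋ - 2×21) mod 7
= (19 + 33 + 70 + 17 + 5 - 42) mod 7
= 102 mod 7 = 4
h=4 → Wednesday

Wednesday


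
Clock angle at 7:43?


Hour hand = 7×30 + 43×0.5 = 231.5°
Minute hand = 43×6 = 258°
Difference = |231.5 - 258| = 26.5°

26.5°


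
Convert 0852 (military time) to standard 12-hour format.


Hour: 8
8 < 12 → AM

8:52 AM


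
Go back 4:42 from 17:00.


12:18

Start: 1020 minutes from midnight
Subtract: 282 minutes
Remaining: 1020 - 282 = 738
Hours: 12, Minutes: 18


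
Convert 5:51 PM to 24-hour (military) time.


17:51

Input: 5:51 PM
PM: 5 + 12 = 17


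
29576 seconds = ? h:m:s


Hours: 29576 ÷ 3600 = 8 remainder 776
Minutes: 776 ÷ 60 = 12 remainder 56
Seconds: 56

8h 12m 56s


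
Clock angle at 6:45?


Hour hand = 6×30 + 45×0.5 = 202.5°
Minute hand = 45×6 = 270°
Difference = |202.5 - 270| = 67.5°

67.5°


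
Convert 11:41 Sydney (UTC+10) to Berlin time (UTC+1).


Time difference = UTC+1 - UTC+10 = -9 hours
New hour = (11 -9) mod 24
= 2 mod 24 = 2
Minutes unchanged → 02:41

02:41


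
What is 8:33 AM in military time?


Input: 8:33 AM
AM hour stays: 8

08:33


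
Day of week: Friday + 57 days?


Saturday

Start: Friday (index 4)
(4 + 57) mod 7
= 61 mod 7
= 5
Index 5 → Saturday


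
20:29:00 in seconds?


73740 seconds

Hours: 20 × 3600 = 72000
Minutes: 29 × 60 = 1740
Seconds: 0
Total = 72000 + 1740 + 0 = 73740


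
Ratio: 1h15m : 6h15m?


1:5 (0.20)

Duration 1: 75 minutes
Duration 2: 375 minutes
Ratio = 75:375
GCD = 75
Simplified = 1:5
As a decimal: 1/5 = 0.20


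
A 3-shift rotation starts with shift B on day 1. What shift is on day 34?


Shift B

Shifts: A, B, C
Start: B (index 1)
Day 34: (1 + 34 - 1) mod 3
= 34 mod 3
= 1
Index 1 → shift B


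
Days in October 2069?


31 days

Month: October (month 10)
October has 31 days


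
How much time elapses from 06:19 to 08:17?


End time in minutes: 8×60 + 17 = 497
Start time in minutes: 6×60 + 19 = 379
Difference = 497 - 379 = 118 minutes
= 1 hours 58 minutes

1h 58m


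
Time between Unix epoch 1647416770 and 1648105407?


688637 seconds (191.3 hours / 7.97 days)

Difference = 1648105407 - 1647416770 = 688637 seconds
In hours: 688637 / 3600 ≈ 191.3
In days: 688637 / 86400 ≈ 7.97


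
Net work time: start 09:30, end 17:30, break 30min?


Total time = (17×60+30) - (9×60+30)
= 1050 - 570 = 480 min
Minus break: 480 - 30 = 450 min
= 7h 30m

7h 30m (450 minutes)


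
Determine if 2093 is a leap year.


No

Rules: divisible by 4 AND (not by 100 OR by 400)
2093 ÷ 4 = 523 remainder 1 → not divisible by 4
Not divisible by 4 → not a leap year


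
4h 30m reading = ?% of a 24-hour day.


18.8%

Time: 270 minutes
Day: 1440 minutes
Percentage = (270/1440) × 100 ≈ 18.8%


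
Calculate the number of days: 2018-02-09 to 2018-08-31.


From February 9, 2018 to August 31, 2018
Rest of February 2018: 28 - 9 = 19
Full months: March 31, April 30, May 31, June 30, July 31
Days into August 2018: 31
Total = 19 + 31 + 30 + 31 + 30 + 31 + 31 = 203 days

203 days


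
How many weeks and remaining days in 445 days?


Weeks: 445 ÷ 7 = 63 remainder 4

63 weeks 4 days


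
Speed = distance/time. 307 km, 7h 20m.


Distance: 307 km
Time: 7h 20m = 440 min = 440/60 = 22/3 hours
Speed = 307 ÷ (22/3) = 307 × 3 / 22 = 921/22 ≈ 41.9 km/h

41.9 km/h


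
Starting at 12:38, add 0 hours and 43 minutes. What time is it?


Start: 758 minutes from midnight
Add: 43 minutes
Total: 801 minutes
Hours: 801 ÷ 60 = 13 remainder 21

13:21


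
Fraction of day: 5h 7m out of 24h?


Total minutes: 5×60 + 7 = 307
Day = 24×60 = 1440 minutes
Fraction = 307/1440 ≈ 0.2132
As a percentage: 307/1440 × 100 ≈ 21.32%

0.2132 (21.32%)


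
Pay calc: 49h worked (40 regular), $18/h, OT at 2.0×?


$1044.00

Regular: 40h × $18 = $720.00
Overtime: 49 - 40 = 9h
OT pay: 9h × $18 × 2.0 = $324.00
Total = $720.00 + $324.00 = $1044.00


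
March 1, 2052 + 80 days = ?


Start: March 1, 2052
Add 80 days
March 1 → April 1: 31 - 1 + 1 = 31 days (80 - 31 = 49 left)
April 1 → May 1: 30 - 1 + 1 = 30 days (49 - 30 = 19 left)
May 1 + 19 = May 20, 2052

May 20, 2052
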